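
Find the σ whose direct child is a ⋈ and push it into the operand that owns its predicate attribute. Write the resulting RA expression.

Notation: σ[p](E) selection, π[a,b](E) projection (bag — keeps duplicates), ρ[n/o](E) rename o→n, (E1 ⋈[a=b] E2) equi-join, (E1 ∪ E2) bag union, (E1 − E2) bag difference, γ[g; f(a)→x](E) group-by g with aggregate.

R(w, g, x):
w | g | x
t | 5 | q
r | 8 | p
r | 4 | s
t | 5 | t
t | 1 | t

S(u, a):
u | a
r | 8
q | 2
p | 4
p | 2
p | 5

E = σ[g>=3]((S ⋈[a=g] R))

σ filters on g, owned by the right side.
E' = (S ⋈[a=g] σ[g>=3](R))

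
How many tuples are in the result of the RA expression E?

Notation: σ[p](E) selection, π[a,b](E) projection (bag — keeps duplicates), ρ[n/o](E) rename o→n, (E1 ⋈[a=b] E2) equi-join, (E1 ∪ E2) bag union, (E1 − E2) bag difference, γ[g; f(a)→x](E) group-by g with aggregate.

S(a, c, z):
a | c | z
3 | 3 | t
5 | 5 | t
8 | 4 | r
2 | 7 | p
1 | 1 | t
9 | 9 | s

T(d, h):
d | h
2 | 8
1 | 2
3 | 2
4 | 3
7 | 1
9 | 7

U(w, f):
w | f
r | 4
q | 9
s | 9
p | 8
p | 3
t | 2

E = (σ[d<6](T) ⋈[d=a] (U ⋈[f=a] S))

Stepwise |·|:
  T → 6
  σ[d<6](T) → 4
  U → 6
  S → 6
  (U ⋈[f=a] S) → 5
  (σ[d<6](T) ⋈[d=a] (U ⋈[f=a] S)) → 2

|E| = 2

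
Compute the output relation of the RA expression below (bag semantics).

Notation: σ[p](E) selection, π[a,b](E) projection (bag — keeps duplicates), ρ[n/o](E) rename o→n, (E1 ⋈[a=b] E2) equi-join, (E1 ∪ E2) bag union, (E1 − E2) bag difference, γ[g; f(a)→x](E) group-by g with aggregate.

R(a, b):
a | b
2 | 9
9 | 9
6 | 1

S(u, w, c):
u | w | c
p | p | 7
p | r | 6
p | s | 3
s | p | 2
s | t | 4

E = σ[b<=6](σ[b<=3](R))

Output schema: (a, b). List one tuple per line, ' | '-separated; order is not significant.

Subexpression sizes:
  R → 3
  σ[b<=3](R) → 1
  σ[b<=6](σ[b<=3](R)) → 1

== RESULT ==
a | b
6 | 1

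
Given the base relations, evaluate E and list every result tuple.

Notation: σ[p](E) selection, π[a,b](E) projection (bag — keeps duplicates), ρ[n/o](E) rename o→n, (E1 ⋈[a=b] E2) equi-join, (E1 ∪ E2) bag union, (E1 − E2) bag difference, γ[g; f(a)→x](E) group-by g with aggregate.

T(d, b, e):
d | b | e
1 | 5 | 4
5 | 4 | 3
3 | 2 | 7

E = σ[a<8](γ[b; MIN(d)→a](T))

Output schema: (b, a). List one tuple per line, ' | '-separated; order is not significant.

Per-node cardinality:
  T → 3
  γ[b; MIN(d)→a](T) → 3
  σ[a<8](γ[b; MIN(d)→a](T)) → 3

== RESULT ==
b | a
2 | 3
4 | 5
5 | 1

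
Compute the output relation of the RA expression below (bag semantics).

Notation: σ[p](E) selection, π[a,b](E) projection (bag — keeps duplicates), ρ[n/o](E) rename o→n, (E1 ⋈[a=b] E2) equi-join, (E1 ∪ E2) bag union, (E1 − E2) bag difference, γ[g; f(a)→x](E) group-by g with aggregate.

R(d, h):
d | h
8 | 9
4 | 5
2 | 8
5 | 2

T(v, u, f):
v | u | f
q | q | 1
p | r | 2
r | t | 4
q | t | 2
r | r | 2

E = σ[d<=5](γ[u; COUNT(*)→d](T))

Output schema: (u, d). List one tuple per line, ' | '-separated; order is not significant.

Per-node cardinality:
  T → 5
  γ[u; COUNT(*)→d](T) → 3
  σ[d<=5](γ[u; COUNT(*)→d](T)) → 3

== RESULT ==
u | d
q | 1
r | 2
t | 2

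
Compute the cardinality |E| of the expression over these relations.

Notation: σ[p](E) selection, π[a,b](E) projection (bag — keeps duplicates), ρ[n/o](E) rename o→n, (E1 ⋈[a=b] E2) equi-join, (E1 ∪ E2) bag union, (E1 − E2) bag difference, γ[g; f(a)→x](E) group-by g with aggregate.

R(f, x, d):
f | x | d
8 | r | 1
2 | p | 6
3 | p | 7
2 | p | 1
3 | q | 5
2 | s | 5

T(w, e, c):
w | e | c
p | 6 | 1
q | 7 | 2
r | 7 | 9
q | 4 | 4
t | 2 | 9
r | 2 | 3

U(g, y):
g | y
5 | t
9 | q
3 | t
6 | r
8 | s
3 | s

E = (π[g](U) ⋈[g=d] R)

Row counts bottom-up:
  U → 6
  π[g](U) → 6
  R → 6
  (π[g](U) ⋈[g=d] R) → 3

|E| = 3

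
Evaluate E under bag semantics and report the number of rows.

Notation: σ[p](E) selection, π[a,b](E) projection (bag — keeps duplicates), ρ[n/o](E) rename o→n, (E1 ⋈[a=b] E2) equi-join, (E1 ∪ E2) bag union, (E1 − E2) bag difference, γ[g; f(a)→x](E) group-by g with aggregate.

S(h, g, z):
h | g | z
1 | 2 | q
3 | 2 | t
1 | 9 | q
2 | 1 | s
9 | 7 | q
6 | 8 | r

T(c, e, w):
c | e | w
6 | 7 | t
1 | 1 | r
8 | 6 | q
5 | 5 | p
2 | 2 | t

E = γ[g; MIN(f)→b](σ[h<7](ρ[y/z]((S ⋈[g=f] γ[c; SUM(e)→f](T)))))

Per-node cardinality:
  S → 6
  T → 5
  γ[c; SUM(e)→f](T) → 5
  (S ⋈[g=f] γ[c; SUM(e)→f](T)) → 4
  ρ[y/z]((S ⋈[g=f] γ[c; SUM(e)→f](T))) → 4
  σ[h<7](ρ[y/z]((S ⋈[g=f] γ[c; SUM(e)→f](T)))) → 3
  γ[g; MIN(f)→b](σ[h<7](ρ[y/z]((S ⋈[g=f] γ[c; SUM(e)→f](T))))) → 2

|E| = 2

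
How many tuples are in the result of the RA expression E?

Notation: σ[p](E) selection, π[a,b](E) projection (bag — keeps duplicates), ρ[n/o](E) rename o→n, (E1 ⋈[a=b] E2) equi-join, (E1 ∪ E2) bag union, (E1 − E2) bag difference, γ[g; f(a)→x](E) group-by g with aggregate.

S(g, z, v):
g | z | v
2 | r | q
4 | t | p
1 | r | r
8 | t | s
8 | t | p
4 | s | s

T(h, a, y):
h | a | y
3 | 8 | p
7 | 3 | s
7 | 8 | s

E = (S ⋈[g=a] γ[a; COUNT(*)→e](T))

Per-node cardinality:
  S → 6
  T → 3
  γ[a; COUNT(*)→e](T) → 2
  (S ⋈[g=a] γ[a; COUNT(*)→e](T)) → 2

|E| = 2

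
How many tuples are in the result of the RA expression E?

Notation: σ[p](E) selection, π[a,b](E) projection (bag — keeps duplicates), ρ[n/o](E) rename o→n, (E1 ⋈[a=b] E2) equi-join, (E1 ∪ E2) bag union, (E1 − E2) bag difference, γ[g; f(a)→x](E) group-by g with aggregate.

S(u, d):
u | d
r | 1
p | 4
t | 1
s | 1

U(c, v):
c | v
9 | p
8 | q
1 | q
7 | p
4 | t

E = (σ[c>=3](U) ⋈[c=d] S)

Stepwise |·|:
  U → 5
  σ[c>=3](U) → 4
  S → 4
  (σ[c>=3](U) ⋈[c=d] S) → 1

|E| = 1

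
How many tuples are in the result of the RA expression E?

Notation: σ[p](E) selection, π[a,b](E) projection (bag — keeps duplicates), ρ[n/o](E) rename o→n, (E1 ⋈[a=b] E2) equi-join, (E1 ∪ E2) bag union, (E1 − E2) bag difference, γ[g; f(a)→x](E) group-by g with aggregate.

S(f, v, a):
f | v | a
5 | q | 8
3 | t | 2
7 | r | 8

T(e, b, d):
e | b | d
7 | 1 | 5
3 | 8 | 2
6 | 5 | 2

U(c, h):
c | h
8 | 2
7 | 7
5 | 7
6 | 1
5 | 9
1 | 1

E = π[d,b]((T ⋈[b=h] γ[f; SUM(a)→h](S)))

Subexpression sizes:
  T → 3
  S → 3
  γ[f; SUM(a)→h](S) → 3
  (T ⋈[b=h] γ[f; SUM(a)→h](S)) → 2
  π[d,b]((T ⋈[b=h] γ[f; SUM(a)→h](S))) → 2

|E| = 2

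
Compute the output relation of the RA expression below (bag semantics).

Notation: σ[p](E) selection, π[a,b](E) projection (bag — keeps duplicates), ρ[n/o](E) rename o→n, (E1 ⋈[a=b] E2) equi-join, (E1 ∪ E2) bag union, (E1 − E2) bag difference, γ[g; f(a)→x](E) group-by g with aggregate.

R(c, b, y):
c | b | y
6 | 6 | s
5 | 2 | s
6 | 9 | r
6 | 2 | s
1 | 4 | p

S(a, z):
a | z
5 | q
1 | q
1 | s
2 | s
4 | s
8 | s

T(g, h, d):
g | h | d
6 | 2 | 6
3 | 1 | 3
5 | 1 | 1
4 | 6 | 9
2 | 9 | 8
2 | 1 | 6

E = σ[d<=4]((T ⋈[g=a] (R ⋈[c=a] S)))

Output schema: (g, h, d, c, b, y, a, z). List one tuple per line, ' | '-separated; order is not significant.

Subexpression sizes:
  T → 6
  R → 5
  S → 6
  (R ⋈[c=a] S) → 3
  (T ⋈[g=a] (R ⋈[c=a] S)) → 1
  σ[d<=4]((T ⋈[g=a] (R ⋈[c=a] S))) → 1

== RESULT ==
g | h | d | c | b | y | a | z
5 | 1 | 1 | 5 | 2 | s | 5 | q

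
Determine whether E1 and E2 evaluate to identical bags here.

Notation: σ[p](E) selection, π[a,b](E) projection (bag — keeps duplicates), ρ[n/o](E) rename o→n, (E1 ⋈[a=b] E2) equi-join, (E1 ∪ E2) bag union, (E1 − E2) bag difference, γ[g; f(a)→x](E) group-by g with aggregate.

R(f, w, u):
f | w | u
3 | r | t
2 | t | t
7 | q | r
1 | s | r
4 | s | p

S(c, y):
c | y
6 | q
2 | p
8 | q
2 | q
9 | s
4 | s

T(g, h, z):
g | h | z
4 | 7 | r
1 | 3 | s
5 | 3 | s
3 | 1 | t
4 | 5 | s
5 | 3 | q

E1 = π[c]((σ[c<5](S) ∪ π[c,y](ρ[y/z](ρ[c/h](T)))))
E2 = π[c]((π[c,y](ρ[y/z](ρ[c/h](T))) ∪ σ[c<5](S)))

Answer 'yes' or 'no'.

E1 stepwise |·|:
  S → 6
  σ[c<5](S) → 3
  T → 6
  ρ[c/h](T) → 6
  ρ[y/z](ρ[c/h](T)) → 6
  π[c,y](ρ[y/z](ρ[c/h](T))) → 6
  (σ[c<5](S) ∪ π[c,y](ρ[y/z](ρ[c/h](T)))) → 9
  π[c]((σ[c<5](S) ∪ π[c,y](ρ[y/z](ρ[c/h](T))))) → 9
E2 stepwise |·|:
  T → 6
  ρ[c/h](T) → 6
  ρ[y/z](ρ[c/h](T)) → 6
  π[c,y](ρ[y/z](ρ[c/h](T))) → 6
  S → 6
  σ[c<5](S) → 3
  (π[c,y](ρ[y/z](ρ[c/h](T))) ∪ σ[c<5](S)) → 9
  π[c]((π[c,y](ρ[y/z](ρ[c/h](T))) ∪ σ[c<5](S))) → 9

E1 and E2 produce the same multiset:
c
1
2
2
3
3
3
4
5
7

yes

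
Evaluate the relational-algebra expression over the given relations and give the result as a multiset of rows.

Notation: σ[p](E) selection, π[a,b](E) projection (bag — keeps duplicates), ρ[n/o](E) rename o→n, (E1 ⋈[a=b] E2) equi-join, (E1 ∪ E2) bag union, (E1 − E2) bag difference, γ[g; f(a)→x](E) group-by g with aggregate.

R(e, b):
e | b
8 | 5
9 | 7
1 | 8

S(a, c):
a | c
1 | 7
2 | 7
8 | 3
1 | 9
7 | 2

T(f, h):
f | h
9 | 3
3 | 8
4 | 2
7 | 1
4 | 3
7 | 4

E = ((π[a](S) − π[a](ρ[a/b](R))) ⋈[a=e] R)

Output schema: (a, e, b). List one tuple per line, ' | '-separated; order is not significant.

Stepwise |·|:
  S → 5
  π[a](S) → 5
  R → 3
  ρ[a/b](R) → 3
  π[a](ρ[a/b](R)) → 3
  (π[a](S) − π[a](ρ[a/b](R))) → 3
  R → 3
  ((π[a](S) − π[a](ρ[a/b](R))) ⋈[a=e] R) → 2

== RESULT ==
a | e | b
1 | 1 | 8
1 | 1 | 8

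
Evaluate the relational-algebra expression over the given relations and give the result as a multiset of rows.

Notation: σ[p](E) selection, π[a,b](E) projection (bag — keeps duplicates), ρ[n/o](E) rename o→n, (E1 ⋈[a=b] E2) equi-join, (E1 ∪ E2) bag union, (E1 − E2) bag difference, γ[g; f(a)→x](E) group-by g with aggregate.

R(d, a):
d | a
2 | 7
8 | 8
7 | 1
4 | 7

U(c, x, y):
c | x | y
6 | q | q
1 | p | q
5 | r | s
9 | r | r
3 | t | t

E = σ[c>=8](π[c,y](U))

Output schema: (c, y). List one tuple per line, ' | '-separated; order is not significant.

Subexpression sizes:
  U → 5
  π[c,y](U) → 5
  σ[c>=8](π[c,y](U)) → 1

== RESULT ==
c | y
9 | r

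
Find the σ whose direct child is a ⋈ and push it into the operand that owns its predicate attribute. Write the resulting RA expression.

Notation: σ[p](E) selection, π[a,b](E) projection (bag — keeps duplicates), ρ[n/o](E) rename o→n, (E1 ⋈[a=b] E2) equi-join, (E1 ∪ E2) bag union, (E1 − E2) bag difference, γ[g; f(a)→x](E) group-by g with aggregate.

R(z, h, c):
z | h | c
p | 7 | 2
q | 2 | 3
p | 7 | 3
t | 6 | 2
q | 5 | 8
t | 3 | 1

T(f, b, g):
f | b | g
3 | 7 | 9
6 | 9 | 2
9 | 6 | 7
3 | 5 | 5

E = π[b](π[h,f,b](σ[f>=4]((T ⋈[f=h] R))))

σ filters on f, owned by the left side.
E' = π[b](π[h,f,b]((σ[f>=4](T) ⋈[f=h] R)))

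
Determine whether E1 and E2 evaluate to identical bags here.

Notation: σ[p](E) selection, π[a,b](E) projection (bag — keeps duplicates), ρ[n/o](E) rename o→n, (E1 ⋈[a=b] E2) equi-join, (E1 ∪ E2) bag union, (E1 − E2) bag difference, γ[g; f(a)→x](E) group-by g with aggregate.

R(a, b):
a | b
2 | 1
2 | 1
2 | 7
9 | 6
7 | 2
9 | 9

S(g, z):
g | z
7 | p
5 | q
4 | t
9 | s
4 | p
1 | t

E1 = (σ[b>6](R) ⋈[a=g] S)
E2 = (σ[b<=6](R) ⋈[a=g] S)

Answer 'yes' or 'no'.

E1 subexpression sizes:
  R → 6
  σ[b>6](R) → 2
  S → 6
  (σ[b>6](R) ⋈[a=g] S) → 1
E2 subexpression sizes:
  R → 6
  σ[b<=6](R) → 4
  S → 6
  (σ[b<=6](R) ⋈[a=g] S) → 2

E1 result:
a | b | g | z
9 | 9 | 9 | s
E2 result:
a | b | g | z
7 | 2 | 7 | p
9 | 6 | 9 | s
Witness: (9, 6, 9, 's') appears 0× in E1 but 1× in E2.

no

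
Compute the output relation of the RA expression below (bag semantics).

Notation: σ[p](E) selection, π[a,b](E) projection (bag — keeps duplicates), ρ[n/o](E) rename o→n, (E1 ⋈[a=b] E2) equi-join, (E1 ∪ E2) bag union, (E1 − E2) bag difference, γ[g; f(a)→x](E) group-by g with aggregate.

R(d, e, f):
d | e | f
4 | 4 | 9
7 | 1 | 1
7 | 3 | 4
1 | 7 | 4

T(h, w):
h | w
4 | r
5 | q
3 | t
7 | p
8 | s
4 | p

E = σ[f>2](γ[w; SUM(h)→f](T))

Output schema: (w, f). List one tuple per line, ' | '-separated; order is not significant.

Row counts bottom-up:
  T → 6
  γ[w; SUM(h)→f](T) → 5
  σ[f>2](γ[w; SUM(h)→f](T)) → 5

== RESULT ==
w | f
p | 11
q | 5
r | 4
s | 8
t | 3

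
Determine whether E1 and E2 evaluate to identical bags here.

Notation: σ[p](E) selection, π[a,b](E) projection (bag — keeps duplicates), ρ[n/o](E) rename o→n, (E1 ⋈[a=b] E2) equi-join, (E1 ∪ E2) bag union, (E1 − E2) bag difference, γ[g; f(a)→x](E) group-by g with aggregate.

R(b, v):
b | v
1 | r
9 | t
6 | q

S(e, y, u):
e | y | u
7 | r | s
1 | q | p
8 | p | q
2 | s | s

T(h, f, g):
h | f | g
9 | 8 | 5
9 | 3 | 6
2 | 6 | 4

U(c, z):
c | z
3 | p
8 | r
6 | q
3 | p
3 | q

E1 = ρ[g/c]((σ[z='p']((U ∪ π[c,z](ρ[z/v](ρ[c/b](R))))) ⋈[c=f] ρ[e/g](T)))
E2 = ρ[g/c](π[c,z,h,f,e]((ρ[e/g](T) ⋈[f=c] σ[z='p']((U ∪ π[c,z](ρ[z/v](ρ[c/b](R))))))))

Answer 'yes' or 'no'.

E1 subexpression sizes:
  U → 5
  R → 3
  ρ[c/b](R) → 3
  ρ[z/v](ρ[c/b](R)) → 3
  π[c,z](ρ[z/v](ρ[c/b](R))) → 3
  (U ∪ π[c,z](ρ[z/v](ρ[c/b](R)))) → 8
  σ[z='p']((U ∪ π[c,z](ρ[z/v](ρ[c/b](R))))) → 2
  T → 3
  ρ[e/g](T) → 3
  (σ[z='p']((U ∪ π[c,z](ρ[z/v](ρ[c/b](R))))) ⋈[c=f] ρ[e/g](T)) → 2
  ρ[g/c]((σ[z='p']((U ∪ π[c,z](ρ[z/v](ρ[c/b](R))))) ⋈[c=f] ρ[e/g](T))) → 2
E2 subexpression sizes:
  T → 3
  ρ[e/g](T) → 3
  U → 5
  R → 3
  ρ[c/b](R) → 3
  ρ[z/v](ρ[c/b](R)) → 3
  π[c,z](ρ[z/v](ρ[c/b](R))) → 3
  (U ∪ π[c,z](ρ[z/v](ρ[c/b](R)))) → 8
  σ[z='p']((U ∪ π[c,z](ρ[z/v](ρ[c/b](R))))) → 2
  (ρ[e/g](T) ⋈[f=c] σ[z='p']((U ∪ π[c,z](ρ[z/v](ρ[c/b](R)))))) → 2
  π[c,z,h,f,e]((ρ[e/g](T) ⋈[f=c] σ[z='p']((U ∪ π[c,z](ρ[z/v](ρ[c/b](R))))))) → 2
  ρ[g/c](π[c,z,h,f,e]((ρ[e/g](T) ⋈[f=c] σ[z='p']((U ∪ π[c,z](ρ[z/v](ρ[c/b](R)))))))) → 2

E1 and E2 produce the same multiset:
g | z | h | f | e
3 | p | 9 | 3 | 6
3 | p | 9 | 3 | 6

yes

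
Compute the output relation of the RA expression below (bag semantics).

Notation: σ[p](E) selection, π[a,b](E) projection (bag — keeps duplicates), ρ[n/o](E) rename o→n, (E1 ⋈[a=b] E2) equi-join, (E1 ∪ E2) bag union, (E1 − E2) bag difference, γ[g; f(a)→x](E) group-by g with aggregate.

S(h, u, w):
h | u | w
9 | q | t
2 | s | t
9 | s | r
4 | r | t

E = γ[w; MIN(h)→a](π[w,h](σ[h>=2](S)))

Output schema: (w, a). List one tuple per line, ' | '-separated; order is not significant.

Row counts bottom-up:
  S → 4
  σ[h>=2](S) → 4
  π[w,h](σ[h>=2](S)) → 4
  γ[w; MIN(h)→a](π[w,h](σ[h>=2](S))) → 2

== RESULT ==
w | a
r | 9
t | 2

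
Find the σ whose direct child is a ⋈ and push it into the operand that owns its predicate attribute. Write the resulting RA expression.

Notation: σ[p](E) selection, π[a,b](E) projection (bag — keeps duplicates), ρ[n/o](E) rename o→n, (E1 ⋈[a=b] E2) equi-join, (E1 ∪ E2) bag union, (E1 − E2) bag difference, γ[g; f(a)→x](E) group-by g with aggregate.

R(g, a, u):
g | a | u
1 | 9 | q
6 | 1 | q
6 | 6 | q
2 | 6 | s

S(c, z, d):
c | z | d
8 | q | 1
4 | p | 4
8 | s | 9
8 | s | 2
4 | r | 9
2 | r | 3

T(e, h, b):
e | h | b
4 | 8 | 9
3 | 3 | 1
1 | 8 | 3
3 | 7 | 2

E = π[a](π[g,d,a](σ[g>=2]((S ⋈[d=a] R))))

σ filters on g, owned by the right side.
E' = π[a](π[g,d,a]((S ⋈[d=a] σ[g>=2](R))))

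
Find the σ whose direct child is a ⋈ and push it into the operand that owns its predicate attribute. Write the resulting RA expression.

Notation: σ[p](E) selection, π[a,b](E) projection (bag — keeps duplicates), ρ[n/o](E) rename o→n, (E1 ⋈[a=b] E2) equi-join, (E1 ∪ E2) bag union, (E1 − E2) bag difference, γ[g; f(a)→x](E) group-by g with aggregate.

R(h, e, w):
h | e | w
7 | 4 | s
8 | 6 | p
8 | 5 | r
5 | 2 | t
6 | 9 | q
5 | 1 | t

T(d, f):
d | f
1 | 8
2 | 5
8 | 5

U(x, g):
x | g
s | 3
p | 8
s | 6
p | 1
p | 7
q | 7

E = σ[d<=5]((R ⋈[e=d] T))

σ filters on d, owned by the right side.
E' = (R ⋈[e=d] σ[d<=5](T))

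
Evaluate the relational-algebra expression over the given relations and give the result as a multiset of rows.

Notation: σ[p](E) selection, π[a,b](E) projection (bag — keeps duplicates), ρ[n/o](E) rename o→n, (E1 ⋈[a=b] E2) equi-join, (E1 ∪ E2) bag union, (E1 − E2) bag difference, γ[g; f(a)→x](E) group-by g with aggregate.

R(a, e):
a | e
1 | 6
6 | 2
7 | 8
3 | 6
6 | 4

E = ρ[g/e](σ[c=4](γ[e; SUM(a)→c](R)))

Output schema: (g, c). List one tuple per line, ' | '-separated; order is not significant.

Per-node cardinality:
  R → 5
  γ[e; SUM(a)→c](R) → 4
  σ[c=4](γ[e; SUM(a)→c](R)) → 1
  ρ[g/e](σ[c=4](γ[e; SUM(a)→c](R))) → 1

== RESULT ==
g | c
6 | 4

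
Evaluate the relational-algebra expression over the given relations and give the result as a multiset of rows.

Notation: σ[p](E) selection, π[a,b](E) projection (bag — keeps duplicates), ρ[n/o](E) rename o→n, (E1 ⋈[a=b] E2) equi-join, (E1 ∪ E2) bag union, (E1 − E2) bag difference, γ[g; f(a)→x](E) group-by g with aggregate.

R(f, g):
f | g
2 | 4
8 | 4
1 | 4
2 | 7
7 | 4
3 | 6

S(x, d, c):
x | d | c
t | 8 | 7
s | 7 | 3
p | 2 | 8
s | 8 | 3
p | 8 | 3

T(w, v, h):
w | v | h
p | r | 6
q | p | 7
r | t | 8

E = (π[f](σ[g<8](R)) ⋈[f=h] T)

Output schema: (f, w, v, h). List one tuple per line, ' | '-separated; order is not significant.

Stepwise |·|:
  R → 6
  σ[g<8](R) → 6
  π[f](σ[g<8](R)) → 6
  T → 3
  (π[f](σ[g<8](R)) ⋈[f=h] T) → 2

== RESULT ==
f | w | v | h
7 | q | p | 7
8 | r | t | 8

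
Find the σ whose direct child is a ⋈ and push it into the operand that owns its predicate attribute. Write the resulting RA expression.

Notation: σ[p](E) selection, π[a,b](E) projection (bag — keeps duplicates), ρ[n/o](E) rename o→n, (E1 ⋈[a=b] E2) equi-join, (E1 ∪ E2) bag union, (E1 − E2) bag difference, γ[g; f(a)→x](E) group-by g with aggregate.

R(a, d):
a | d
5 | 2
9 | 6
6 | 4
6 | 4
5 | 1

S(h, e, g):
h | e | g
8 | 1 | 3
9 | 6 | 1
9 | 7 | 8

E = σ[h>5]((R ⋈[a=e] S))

σ filters on h, owned by the right side.
E' = (R ⋈[a=e] σ[h>5](S))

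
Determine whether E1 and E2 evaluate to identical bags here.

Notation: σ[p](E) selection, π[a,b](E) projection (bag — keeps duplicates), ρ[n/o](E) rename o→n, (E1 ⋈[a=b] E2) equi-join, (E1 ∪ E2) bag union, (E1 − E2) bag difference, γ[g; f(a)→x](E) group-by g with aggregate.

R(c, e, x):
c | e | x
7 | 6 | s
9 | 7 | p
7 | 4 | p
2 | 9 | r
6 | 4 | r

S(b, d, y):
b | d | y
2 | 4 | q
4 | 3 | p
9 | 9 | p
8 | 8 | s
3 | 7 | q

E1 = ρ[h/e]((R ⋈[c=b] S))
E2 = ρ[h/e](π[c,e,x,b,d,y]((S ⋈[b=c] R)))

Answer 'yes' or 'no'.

E1 row counts bottom-up:
  R → 5
  S → 5
  (R ⋈[c=b] S) → 2
  ρ[h/e]((R ⋈[c=b] S)) → 2
E2 row counts bottom-up:
  S → 5
  R → 5
  (S ⋈[b=c] R) → 2
  π[c,e,x,b,d,y]((S ⋈[b=c] R)) → 2
  ρ[h/e](π[c,e,x,b,d,y]((S ⋈[b=c] R))) → 2

E1 and E2 produce the same multiset:
c | h | x | b | d | y
2 | 9 | r | 2 | 4 | q
9 | 7 | p | 9 | 9 | p

yes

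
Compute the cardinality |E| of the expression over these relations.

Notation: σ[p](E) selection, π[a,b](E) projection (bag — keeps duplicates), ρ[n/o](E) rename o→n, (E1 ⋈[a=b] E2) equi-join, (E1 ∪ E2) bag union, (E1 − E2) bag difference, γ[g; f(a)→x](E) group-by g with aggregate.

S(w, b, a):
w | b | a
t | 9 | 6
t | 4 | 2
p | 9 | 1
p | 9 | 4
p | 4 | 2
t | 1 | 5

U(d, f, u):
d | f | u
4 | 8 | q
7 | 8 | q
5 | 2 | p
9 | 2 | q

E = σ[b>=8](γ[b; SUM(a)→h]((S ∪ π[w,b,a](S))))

Row counts bottom-up:
  S → 6
  S → 6
  π[w,b,a](S) → 6
  (S ∪ π[w,b,a](S)) → 12
  γ[b; SUM(a)→h]((S ∪ π[w,b,a](S))) → 3
  σ[b>=8](γ[b; SUM(a)→h]((S ∪ π[w,b,a](S)))) → 1

|E| = 1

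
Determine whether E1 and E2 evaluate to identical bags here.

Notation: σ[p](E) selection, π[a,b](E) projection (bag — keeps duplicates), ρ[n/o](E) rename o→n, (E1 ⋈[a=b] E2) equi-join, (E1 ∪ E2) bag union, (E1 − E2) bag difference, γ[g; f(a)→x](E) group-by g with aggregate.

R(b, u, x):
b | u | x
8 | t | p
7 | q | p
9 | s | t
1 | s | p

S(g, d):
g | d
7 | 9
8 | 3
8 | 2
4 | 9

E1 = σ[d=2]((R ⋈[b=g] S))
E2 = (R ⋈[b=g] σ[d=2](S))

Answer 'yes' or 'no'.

E1 per-node cardinality:
  R → 4
  S → 4
  (R ⋈[b=g] S) → 3
  σ[d=2]((R ⋈[b=g] S)) → 1
E2 per-node cardinality:
  R → 4
  S → 4
  σ[d=2](S) → 1
  (R ⋈[b=g] σ[d=2](S)) → 1

E1 and E2 produce the same multiset:
b | u | x | g | d
8 | t | p | 8 | 2

yes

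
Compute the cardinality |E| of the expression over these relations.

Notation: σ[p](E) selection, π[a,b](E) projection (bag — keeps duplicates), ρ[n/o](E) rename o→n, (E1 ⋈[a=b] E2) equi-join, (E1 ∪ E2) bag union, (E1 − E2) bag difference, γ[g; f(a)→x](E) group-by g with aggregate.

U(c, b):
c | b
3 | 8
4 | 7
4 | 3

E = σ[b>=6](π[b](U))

Stepwise |·|:
  U → 3
  π[b](U) → 3
  σ[b>=6](π[b](U)) → 2

|E| = 2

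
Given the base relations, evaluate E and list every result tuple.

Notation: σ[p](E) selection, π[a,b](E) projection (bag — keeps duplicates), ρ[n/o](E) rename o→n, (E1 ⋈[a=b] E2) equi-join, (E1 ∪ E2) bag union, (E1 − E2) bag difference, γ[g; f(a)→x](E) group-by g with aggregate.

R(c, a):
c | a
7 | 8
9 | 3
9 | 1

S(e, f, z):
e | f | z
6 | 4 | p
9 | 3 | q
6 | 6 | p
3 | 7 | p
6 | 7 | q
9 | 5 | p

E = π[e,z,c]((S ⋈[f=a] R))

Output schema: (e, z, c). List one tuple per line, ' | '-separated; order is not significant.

Per-node cardinality:
  S → 6
  R → 3
  (S ⋈[f=a] R) → 1
  π[e,z,c]((S ⋈[f=a] R)) → 1

== RESULT ==
e | z | c
9 | q | 9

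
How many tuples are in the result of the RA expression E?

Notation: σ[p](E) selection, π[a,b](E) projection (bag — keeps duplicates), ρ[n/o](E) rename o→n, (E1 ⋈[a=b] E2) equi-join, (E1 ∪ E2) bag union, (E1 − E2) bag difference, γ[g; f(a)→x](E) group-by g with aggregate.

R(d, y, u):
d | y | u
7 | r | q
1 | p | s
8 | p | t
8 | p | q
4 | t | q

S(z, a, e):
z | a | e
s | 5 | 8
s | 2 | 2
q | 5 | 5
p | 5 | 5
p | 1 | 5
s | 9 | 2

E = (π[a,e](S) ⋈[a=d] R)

Row counts bottom-up:
  S → 6
  π[a,e](S) → 6
  R → 5
  (π[a,e](S) ⋈[a=d] R) → 1

|E| = 1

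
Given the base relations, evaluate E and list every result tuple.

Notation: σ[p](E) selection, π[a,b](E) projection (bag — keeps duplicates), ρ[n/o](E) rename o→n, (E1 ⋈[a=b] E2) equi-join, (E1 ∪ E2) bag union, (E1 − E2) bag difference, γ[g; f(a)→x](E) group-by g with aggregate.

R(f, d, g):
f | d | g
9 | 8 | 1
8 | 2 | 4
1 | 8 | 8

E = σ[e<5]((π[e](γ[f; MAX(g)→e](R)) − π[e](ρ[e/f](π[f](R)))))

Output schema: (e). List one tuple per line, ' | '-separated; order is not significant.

Subexpression sizes:
  R → 3
  γ[f; MAX(g)→e](R) → 3
  π[e](γ[f; MAX(g)→e](R)) → 3
  R → 3
  π[f](R) → 3
  ρ[e/f](π[f](R)) → 3
  π[e](ρ[e/f](π[f](R))) → 3
  (π[e](γ[f; MAX(g)→e](R)) − π[e](ρ[e/f](π[f](R)))) → 1
  σ[e<5]((π[e](γ[f; MAX(g)→e](R)) − π[e](ρ[e/f](π[f](R))))) → 1

== RESULT ==
e
4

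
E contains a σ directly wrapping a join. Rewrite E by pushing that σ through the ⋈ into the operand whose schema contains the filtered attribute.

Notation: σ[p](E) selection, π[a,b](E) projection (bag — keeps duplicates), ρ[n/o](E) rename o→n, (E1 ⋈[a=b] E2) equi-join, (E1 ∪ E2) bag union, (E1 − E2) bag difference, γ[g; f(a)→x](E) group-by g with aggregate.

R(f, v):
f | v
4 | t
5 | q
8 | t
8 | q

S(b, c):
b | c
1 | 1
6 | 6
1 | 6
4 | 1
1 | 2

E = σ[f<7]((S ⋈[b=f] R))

σ filters on f, owned by the right side.
E' = (S ⋈[b=f] σ[f<7](R))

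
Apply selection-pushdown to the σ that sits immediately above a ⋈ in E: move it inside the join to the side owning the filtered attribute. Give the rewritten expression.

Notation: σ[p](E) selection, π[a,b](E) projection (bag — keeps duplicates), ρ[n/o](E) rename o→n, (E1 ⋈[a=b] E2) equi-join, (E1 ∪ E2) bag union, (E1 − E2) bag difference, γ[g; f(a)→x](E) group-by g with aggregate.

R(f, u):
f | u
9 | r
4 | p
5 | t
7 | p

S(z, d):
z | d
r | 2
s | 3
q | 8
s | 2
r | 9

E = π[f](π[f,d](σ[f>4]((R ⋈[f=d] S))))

σ filters on f, owned by the left side.
E' = π[f](π[f,d]((σ[f>4](R) ⋈[f=d] S)))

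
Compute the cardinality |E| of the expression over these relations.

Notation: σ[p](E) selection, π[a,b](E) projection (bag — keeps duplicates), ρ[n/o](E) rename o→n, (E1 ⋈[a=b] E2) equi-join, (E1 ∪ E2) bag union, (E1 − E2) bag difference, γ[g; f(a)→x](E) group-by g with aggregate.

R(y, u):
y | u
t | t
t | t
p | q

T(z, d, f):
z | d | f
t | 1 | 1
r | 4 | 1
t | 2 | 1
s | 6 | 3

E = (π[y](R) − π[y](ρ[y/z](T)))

Stepwise |·|:
  R → 3
  π[y](R) → 3
  T → 4
  ρ[y/z](T) → 4
  π[y](ρ[y/z](T)) → 4
  (π[y](R) − π[y](ρ[y/z](T))) → 1

|E| = 1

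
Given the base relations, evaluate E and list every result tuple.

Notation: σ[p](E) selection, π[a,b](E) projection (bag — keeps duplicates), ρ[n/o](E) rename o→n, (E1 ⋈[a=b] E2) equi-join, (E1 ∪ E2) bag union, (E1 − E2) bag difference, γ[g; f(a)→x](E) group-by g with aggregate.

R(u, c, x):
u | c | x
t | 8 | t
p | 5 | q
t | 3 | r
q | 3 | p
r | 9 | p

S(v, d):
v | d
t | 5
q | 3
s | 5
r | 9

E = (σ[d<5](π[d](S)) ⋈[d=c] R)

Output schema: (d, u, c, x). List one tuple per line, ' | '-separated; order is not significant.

Subexpression sizes:
  S → 4
  π[d](S) → 4
  σ[d<5](π[d](S)) → 1
  R → 5
  (σ[d<5](π[d](S)) ⋈[d=c] R) → 2

== RESULT ==
d | u | c | x
3 | q | 3 | p
3 | t | 3 | r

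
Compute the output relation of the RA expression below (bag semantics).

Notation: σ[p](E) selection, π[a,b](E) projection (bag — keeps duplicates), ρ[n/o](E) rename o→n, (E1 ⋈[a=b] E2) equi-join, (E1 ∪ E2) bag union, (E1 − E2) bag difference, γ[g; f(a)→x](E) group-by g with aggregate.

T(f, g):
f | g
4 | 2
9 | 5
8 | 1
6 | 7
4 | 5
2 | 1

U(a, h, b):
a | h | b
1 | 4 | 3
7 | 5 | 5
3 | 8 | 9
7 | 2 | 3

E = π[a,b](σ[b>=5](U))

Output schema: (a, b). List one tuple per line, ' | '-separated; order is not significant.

Per-node cardinality:
  U → 4
  σ[b>=5](U) → 2
  π[a,b](σ[b>=5](U)) → 2

== RESULT ==
a | b
3 | 9
7 | 5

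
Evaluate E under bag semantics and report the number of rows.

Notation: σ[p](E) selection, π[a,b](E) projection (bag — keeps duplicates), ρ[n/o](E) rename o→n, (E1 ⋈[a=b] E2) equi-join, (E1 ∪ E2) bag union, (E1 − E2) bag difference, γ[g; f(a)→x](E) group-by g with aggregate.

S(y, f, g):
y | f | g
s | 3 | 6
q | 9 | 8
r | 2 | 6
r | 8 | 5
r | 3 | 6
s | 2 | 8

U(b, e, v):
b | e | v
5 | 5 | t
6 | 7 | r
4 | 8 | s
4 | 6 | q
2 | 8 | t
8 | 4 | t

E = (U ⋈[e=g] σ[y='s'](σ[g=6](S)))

Stepwise |·|:
  U → 6
  S → 6
  σ[g=6](S) → 3
  σ[y='s'](σ[g=6](S)) → 1
  (U ⋈[e=g] σ[y='s'](σ[g=6](S))) → 1

|E| = 1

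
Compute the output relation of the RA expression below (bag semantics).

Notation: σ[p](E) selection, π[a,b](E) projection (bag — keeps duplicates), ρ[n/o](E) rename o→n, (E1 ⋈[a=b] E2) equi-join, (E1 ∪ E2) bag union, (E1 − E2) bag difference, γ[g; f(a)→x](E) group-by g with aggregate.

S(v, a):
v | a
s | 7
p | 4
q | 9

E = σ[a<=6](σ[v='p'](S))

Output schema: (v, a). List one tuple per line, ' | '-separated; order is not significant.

Subexpression sizes:
  S → 3
  σ[v='p'](S) → 1
  σ[a<=6](σ[v='p'](S)) → 1

== RESULT ==
v | a
p | 4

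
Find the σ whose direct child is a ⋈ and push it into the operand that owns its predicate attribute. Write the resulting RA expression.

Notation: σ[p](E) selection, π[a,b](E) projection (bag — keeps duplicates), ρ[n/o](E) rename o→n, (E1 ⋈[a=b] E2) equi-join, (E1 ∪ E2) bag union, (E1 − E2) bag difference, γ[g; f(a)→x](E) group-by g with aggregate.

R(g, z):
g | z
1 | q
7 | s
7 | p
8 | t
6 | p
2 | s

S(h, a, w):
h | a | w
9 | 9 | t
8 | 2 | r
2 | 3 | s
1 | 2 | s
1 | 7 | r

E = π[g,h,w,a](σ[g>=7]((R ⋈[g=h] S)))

σ filters on g, owned by the left side.
E' = π[g,h,w,a]((σ[g>=7](R) ⋈[g=h] S))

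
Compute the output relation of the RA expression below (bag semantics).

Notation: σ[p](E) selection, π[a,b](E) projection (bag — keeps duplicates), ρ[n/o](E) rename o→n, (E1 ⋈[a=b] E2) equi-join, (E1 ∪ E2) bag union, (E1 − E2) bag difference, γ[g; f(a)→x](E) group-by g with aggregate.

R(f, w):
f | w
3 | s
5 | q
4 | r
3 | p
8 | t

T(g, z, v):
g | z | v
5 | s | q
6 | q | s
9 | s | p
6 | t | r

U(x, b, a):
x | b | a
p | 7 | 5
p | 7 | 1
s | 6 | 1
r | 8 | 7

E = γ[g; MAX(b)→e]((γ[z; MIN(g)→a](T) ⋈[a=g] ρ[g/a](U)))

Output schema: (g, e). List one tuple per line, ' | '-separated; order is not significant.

Per-node cardinality:
  T → 4
  γ[z; MIN(g)→a](T) → 3
  U → 4
  ρ[g/a](U) → 4
  (γ[z; MIN(g)→a](T) ⋈[a=g] ρ[g/a](U)) → 1
  γ[g; MAX(b)→e]((γ[z; MIN(g)→a](T) ⋈[a=g] ρ[g/a](U))) → 1

== RESULT ==
g | e
5 | 7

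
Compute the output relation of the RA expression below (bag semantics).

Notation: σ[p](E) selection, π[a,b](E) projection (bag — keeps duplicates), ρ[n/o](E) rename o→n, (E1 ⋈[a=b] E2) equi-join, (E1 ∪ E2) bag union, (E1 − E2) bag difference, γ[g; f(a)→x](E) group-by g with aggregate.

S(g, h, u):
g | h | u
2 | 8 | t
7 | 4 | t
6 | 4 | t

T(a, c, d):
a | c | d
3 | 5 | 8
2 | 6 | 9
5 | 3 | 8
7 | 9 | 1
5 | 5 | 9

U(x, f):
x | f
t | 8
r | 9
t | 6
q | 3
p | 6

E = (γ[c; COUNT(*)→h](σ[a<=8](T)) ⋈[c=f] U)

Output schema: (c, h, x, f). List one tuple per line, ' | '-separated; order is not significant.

Stepwise |·|:
  T → 5
  σ[a<=8](T) → 5
  γ[c; COUNT(*)→h](σ[a<=8](T)) → 4
  U → 5
  (γ[c; COUNT(*)→h](σ[a<=8](T)) ⋈[c=f] U) → 4

== RESULT ==
c | h | x | f
3 | 1 | q | 3
6 | 1 | p | 6
6 | 1 | t | 6
9 | 1 | r | 9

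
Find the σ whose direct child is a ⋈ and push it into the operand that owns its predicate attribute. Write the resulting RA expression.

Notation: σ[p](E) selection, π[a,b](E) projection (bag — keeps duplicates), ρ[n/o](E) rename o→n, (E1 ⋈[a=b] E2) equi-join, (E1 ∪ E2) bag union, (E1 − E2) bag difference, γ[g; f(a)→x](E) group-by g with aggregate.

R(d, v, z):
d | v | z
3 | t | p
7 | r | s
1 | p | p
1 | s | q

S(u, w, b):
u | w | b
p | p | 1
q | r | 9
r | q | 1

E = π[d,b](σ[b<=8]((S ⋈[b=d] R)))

σ filters on b, owned by the left side.
E' = π[d,b]((σ[b<=8](S) ⋈[b=d] R))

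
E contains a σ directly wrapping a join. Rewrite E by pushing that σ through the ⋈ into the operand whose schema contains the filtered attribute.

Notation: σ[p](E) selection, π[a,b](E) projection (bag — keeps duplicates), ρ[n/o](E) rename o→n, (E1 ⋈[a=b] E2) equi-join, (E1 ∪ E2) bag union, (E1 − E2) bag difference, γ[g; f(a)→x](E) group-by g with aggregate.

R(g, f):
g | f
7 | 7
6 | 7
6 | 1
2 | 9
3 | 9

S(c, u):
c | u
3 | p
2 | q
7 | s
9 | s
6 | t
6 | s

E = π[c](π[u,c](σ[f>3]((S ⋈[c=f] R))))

σ filters on f, owned by the right side.
E' = π[c](π[u,c]((S ⋈[c=f] σ[f>3](R))))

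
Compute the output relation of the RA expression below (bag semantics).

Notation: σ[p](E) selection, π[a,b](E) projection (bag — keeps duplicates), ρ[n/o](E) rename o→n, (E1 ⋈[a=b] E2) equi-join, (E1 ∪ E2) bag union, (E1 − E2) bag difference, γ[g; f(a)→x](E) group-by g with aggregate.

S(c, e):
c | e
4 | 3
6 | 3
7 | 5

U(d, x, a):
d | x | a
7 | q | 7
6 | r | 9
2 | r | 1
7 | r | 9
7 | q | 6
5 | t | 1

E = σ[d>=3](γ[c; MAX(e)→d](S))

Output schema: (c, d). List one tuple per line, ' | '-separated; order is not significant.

Per-node cardinality:
  S → 3
  γ[c; MAX(e)→d](S) → 3
  σ[d>=3](γ[c; MAX(e)→d](S)) → 3

== RESULT ==
c | d
4 | 3
6 | 3
7 | 5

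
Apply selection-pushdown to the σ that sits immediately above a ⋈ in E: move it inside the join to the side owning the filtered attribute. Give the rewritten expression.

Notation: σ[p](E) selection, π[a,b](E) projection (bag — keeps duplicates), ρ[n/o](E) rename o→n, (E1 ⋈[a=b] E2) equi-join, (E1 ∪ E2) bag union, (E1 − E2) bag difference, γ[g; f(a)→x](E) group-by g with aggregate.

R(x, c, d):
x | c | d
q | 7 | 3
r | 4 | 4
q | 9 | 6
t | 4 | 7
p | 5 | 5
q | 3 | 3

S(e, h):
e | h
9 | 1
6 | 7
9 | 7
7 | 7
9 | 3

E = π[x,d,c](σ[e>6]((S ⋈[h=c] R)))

σ filters on e, owned by the left side.
E' = π[x,d,c]((σ[e>6](S) ⋈[h=c] R))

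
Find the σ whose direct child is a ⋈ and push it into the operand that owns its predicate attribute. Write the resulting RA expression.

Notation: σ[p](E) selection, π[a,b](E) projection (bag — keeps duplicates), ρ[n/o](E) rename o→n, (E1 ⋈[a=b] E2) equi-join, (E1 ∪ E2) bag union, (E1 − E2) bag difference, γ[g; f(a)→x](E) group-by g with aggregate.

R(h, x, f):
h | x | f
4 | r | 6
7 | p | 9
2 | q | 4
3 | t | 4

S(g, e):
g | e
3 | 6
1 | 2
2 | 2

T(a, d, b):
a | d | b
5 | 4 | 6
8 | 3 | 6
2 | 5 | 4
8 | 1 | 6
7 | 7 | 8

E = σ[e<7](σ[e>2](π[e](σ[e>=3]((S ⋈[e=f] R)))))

σ filters on e, owned by the left side.
E' = σ[e<7](σ[e>2](π[e]((σ[e>=3](S) ⋈[e=f] R))))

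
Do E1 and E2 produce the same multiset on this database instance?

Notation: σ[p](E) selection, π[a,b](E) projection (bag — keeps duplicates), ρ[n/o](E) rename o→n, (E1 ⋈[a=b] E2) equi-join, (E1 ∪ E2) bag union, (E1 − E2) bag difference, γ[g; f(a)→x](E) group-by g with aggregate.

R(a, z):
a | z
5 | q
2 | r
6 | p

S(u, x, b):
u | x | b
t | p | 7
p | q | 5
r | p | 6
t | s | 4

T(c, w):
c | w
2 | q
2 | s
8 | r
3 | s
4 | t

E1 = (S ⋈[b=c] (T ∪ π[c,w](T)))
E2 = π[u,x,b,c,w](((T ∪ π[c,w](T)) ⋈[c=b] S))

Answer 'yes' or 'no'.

E1 subexpression sizes:
  S → 4
  T → 5
  T → 5
  π[c,w](T) → 5
  (T ∪ π[c,w](T)) → 10
  (S ⋈[b=c] (T ∪ π[c,w](T))) → 2
E2 subexpression sizes:
  T → 5
  T → 5
  π[c,w](T) → 5
  (T ∪ π[c,w](T)) → 10
  S → 4
  ((T ∪ π[c,w](T)) ⋈[c=b] S) → 2
  π[u,x,b,c,w](((T ∪ π[c,w](T)) ⋈[c=b] S)) → 2

E1 and E2 produce the same multiset:
u | x | b | c | w
t | s | 4 | 4 | t
t | s | 4 | 4 | t

yes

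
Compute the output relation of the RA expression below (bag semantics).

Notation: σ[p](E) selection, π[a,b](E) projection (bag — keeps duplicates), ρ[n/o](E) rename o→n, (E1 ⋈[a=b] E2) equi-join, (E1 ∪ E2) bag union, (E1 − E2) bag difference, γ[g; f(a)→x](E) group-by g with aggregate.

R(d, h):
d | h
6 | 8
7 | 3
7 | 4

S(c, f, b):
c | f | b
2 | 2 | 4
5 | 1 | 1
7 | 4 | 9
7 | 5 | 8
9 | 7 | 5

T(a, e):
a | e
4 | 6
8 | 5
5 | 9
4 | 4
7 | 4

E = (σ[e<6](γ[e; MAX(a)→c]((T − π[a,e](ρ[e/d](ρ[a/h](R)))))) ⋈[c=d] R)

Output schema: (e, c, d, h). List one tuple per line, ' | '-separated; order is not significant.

Per-node cardinality:
  T → 5
  R → 3
  ρ[a/h](R) → 3
  ρ[e/d](ρ[a/h](R)) → 3
  π[a,e](ρ[e/d](ρ[a/h](R))) → 3
  (T − π[a,e](ρ[e/d](ρ[a/h](R)))) → 5
  γ[e; MAX(a)→c]((T − π[a,e](ρ[e/d](ρ[a/h](R))))) → 4
  σ[e<6](γ[e; MAX(a)→c]((T − π[a,e](ρ[e/d](ρ[a/h](R)))))) → 2
  R → 3
  (σ[e<6](γ[e; MAX(a)→c]((T − π[a,e](ρ[e/d](ρ[a/h](R)))))) ⋈[c=d] R) → 2

== RESULT ==
e | c | d | h
4 | 7 | 7 | 3
4 | 7 | 7 | 4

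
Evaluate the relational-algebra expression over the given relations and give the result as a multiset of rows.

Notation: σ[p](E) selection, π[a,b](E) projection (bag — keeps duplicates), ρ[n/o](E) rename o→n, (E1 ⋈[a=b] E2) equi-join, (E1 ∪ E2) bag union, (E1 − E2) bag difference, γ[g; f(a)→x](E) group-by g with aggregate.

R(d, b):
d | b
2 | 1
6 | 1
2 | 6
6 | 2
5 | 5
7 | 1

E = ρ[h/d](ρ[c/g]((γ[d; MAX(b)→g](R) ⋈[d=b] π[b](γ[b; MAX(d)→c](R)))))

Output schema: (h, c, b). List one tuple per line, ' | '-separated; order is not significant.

Subexpression sizes:
  R → 6
  γ[d; MAX(b)→g](R) → 4
  R → 6
  γ[b; MAX(d)→c](R) → 4
  π[b](γ[b; MAX(d)→c](R)) → 4
  (γ[d; MAX(b)→g](R) ⋈[d=b] π[b](γ[b; MAX(d)→c](R))) → 3
  ρ[c/g]((γ[d; MAX(b)→g](R) ⋈[d=b] π[b](γ[b; MAX(d)→c](R)))) → 3
  ρ[h/d](ρ[c/g]((γ[d; MAX(b)→g](R) ⋈[d=b] π[b](γ[b; MAX(d)→c](R))))) → 3

== RESULT ==
h | c | b
2 | 6 | 2
5 | 5 | 5
6 | 2 | 6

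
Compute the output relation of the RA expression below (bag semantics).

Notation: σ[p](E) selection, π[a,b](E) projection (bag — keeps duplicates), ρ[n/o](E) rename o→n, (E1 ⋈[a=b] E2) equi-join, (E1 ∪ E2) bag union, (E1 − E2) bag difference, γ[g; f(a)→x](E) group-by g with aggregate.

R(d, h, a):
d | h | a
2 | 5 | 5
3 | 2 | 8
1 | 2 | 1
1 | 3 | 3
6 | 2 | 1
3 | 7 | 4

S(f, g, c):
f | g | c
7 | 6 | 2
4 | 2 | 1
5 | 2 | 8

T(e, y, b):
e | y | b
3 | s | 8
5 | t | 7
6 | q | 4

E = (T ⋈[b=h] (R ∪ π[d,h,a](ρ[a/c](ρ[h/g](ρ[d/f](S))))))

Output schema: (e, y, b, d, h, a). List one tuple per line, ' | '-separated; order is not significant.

Per-node cardinality:
  T → 3
  R → 6
  S → 3
  ρ[d/f](S) → 3
  ρ[h/g](ρ[d/f](S)) → 3
  ρ[a/c](ρ[h/g](ρ[d/f](S))) → 3
  π[d,h,a](ρ[a/c](ρ[h/g](ρ[d/f](S)))) → 3
  (R ∪ π[d,h,a](ρ[a/c](ρ[h/g](ρ[d/f](S))))) → 9
  (T ⋈[b=h] (R ∪ π[d,h,a](ρ[a/c](ρ[h/g](ρ[d/f](S)))))) → 1

== RESULT ==
e | y | b | d | h | a
5 | t | 7 | 3 | 7 | 4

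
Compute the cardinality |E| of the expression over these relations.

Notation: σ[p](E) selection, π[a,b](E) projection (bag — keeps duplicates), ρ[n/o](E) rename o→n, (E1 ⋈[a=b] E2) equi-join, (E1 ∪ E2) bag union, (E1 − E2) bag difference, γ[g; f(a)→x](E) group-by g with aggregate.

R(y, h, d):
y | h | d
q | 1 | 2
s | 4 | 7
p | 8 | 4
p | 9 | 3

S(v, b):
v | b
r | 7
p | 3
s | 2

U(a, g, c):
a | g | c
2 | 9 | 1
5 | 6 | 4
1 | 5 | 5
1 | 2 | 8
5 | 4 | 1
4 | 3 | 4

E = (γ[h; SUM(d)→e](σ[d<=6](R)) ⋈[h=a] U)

Row counts bottom-up:
  R → 4
  σ[d<=6](R) → 3
  γ[h; SUM(d)→e](σ[d<=6](R)) → 3
  U → 6
  (γ[h; SUM(d)→e](σ[d<=6](R)) ⋈[h=a] U) → 2

|E| = 2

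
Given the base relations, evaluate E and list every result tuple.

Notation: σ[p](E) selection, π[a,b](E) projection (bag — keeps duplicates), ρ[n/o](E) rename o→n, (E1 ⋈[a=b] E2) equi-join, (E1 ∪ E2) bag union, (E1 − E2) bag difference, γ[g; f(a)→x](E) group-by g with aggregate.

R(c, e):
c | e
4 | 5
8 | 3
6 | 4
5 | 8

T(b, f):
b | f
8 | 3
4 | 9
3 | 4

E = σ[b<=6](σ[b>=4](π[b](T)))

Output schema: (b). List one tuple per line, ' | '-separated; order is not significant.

Stepwise |·|:
  T → 3
  π[b](T) → 3
  σ[b>=4](π[b](T)) → 2
  σ[b<=6](σ[b>=4](π[b](T))) → 1

== RESULT ==
b
4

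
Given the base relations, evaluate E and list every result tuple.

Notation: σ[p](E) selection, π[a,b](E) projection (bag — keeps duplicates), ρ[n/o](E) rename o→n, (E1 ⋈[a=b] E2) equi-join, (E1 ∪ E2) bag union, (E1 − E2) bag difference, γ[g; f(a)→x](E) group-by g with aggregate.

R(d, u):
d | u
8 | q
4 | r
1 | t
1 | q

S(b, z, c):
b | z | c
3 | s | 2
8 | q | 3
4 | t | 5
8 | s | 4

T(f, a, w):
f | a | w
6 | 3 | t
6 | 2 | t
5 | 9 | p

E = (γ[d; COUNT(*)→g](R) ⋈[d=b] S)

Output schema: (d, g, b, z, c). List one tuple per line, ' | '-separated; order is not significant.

Row counts bottom-up:
  R → 4
  γ[d; COUNT(*)→g](R) → 3
  S → 4
  (γ[d; COUNT(*)→g](R) ⋈[d=b] S) → 3

== RESULT ==
d | g | b | z | c
4 | 1 | 4 | t | 5
8 | 1 | 8 | q | 3
8 | 1 | 8 | s | 4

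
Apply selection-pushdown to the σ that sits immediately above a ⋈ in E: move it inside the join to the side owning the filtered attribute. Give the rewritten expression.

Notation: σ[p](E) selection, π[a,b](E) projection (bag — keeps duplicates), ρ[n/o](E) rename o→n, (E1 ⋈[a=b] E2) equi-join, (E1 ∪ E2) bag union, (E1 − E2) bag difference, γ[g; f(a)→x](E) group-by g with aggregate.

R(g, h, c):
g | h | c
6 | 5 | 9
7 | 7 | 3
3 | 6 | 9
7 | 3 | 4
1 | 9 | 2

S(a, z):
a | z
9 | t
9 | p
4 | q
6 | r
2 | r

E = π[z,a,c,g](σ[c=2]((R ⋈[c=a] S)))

σ filters on c, owned by the left side.
E' = π[z,a,c,g]((σ[c=2](R) ⋈[c=a] S))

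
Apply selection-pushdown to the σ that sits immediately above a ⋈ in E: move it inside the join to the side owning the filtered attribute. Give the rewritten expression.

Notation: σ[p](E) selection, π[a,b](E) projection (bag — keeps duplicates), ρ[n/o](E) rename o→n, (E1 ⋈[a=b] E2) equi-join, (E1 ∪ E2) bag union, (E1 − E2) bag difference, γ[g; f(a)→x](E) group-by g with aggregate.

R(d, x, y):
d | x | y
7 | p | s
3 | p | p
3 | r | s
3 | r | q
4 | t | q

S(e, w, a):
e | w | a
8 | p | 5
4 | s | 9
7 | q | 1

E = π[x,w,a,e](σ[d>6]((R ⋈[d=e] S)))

σ filters on d, owned by the left side.
E' = π[x,w,a,e]((σ[d>6](R) ⋈[d=e] S))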